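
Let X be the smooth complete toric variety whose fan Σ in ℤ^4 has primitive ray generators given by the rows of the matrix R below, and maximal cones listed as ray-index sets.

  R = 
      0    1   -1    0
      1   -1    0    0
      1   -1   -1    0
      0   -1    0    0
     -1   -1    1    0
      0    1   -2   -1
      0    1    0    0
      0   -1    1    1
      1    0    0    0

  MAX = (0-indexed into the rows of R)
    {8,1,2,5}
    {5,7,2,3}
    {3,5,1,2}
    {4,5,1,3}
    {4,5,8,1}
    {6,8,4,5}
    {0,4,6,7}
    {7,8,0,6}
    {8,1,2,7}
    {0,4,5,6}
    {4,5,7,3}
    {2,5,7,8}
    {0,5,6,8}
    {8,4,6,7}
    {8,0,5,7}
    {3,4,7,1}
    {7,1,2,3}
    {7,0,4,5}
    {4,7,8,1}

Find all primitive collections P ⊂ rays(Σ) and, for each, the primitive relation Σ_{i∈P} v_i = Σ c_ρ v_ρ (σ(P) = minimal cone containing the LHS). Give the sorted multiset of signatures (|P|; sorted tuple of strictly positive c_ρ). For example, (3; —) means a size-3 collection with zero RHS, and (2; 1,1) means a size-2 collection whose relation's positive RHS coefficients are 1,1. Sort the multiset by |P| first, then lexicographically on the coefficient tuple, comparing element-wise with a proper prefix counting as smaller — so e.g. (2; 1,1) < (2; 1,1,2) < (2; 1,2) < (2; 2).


Primitive collections (12):

  P={3,6}:  v_{3} + v_{6} = 0  so sig = (2; —)
  P={1,6}:  v_{1} + v_{6} = v_{8}  so sig = (2; 1)
  P={3,8}:  v_{3} + v_{8} = v_{1}  so sig = (2; 1)
  P={0,3}:  v_{0} + v_{3} = v_{5} + v_{7}  so sig = (2; 1,1)
  P={0,1}:  v_{0} + v_{1} = v_{5} + v_{7} + v_{8}  so sig = (2; 1,1,1)
  P={2,6}:  v_{2} + v_{6} = v_{5} + v_{7} + v_{8}  so sig = (2; 1,1,1)
  P={0,2}:  v_{0} + v_{2} = 2·v_{5} + 2·v_{7} + v_{8}  so sig = (2; 1,2,2)
  P={2,4}:  v_{2} + v_{4} = 2·v_{3}  so sig = (2; 2)
  P={0,4,8}:  v_{0} + v_{4} + v_{8} = 0  so sig = (3; —)
  P={1,5,7}:  v_{1} + v_{5} + v_{7} = v_{2}  so sig = (3; 1)
  P={5,6,7}:  v_{5} + v_{6} + v_{7} = v_{0}  so sig = (3; 1)
  P={4,5,7,8}:  v_{4} + v_{5} + v_{7} + v_{8} = v_{3}  so sig = (4; 1)

Sorted signature multiset PRS(X):
    (2; —)
    (2; 1)
    (2; 1)
    (2; 1,1)
    (2; 1,1,1)
    (2; 1,1,1)
    (2; 1,2,2)
    (2; 2)
    (3; —)
    (3; 1)
    (3; 1)
    (4; 1)


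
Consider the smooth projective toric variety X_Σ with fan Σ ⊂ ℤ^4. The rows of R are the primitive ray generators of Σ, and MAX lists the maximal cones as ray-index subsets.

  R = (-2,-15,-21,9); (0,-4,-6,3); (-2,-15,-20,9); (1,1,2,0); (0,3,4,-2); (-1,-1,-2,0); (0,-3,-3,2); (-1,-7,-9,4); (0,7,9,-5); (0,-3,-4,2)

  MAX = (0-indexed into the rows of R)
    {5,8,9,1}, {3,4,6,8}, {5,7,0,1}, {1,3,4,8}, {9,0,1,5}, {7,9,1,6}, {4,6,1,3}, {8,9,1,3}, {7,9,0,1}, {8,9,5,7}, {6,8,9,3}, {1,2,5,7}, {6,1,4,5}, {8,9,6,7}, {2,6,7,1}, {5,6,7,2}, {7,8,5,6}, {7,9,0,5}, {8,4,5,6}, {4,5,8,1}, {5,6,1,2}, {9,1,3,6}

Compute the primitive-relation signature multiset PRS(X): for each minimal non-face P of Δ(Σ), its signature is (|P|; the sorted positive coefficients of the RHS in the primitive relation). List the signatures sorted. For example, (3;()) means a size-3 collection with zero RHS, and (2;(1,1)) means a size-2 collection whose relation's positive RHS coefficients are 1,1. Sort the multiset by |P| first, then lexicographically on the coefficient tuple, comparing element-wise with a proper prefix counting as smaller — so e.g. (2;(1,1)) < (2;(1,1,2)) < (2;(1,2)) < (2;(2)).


The 18 primitive collections of Σ (r=10, n=4):

  P = {3,5}:  v_{3} + v_{5} = 0  ⟹  sig = (2;())
  P = {4,9}:  v_{4} + v_{9} = 0  ⟹  sig = (2;())
  P = {2,8}:  v_{2} + v_{8} = v_{5} + v_{7}  ⟹  sig = (2;(1,1))
  P = {3,7}:  v_{3} + v_{7} = v_{6} + v_{9}  ⟹  sig = (2;(1,1))
  P = {4,7}:  v_{4} + v_{7} = v_{5} + v_{6}  ⟹  sig = (2;(1,1))
  P = {0,3}:  v_{0} + v_{3} = v_{1} + v_{7} + v_{9}  ⟹  sig = (2;(1,1,1))
  P = {0,4}:  v_{0} + v_{4} = v_{1} + v_{5} + v_{7}  ⟹  sig = (2;(1,1,1))
  P = {2,3}:  v_{2} + v_{3} = v_{1} + v_{6} + v_{7}  ⟹  sig = (2;(1,1,1))
  P = {0,6}:  v_{0} + v_{6} = v_{1} + 2·v_{7}  ⟹  sig = (2;(1,2))
  P = {2,9}:  v_{2} + v_{9} = v_{1} + 2·v_{7}  ⟹  sig = (2;(1,2))
  P = {2,4}:  v_{2} + v_{4} = v_{1} + 2·v_{5} + 2·v_{6}  ⟹  sig = (2;(1,2,2))
  P = {0,2}:  v_{0} + v_{2} = 2·v_{1} + v_{5} + 3·v_{7}  ⟹  sig = (2;(1,2,3))
  P = {0,8}:  v_{0} + v_{8} = 2·v_{5} + 2·v_{9}  ⟹  sig = (2;(2,2))
  P = {1,6,8}:  v_{1} + v_{6} + v_{8} = 0  ⟹  sig = (3;())
  P = {5,6,9}:  v_{5} + v_{6} + v_{9} = v_{7}  ⟹  sig = (3;(1))
  P = {1,7,8}:  v_{1} + v_{7} + v_{8} = v_{5} + v_{9}  ⟹  sig = (3;(1,1))
  P = {1,5,6,7}:  v_{1} + v_{5} + v_{6} + v_{7} = v_{2}  ⟹  sig = (4;(1))
  P = {1,5,7,9}:  v_{1} + v_{5} + v_{7} + v_{9} = v_{0}  ⟹  sig = (4;(1))

Hence PRS(X_Σ) =
[(2;()), (2;()), (2;(1,1)), (2;(1,1)), (2;(1,1)), (2;(1,1,1)), (2;(1,1,1)), (2;(1,1,1)), (2;(1,2)), (2;(1,2)), (2;(1,2,2)), (2;(1,2,3)), (2;(2,2)), (3;()), (3;(1)), (3;(1,1)), (4;(1)), (4;(1))]


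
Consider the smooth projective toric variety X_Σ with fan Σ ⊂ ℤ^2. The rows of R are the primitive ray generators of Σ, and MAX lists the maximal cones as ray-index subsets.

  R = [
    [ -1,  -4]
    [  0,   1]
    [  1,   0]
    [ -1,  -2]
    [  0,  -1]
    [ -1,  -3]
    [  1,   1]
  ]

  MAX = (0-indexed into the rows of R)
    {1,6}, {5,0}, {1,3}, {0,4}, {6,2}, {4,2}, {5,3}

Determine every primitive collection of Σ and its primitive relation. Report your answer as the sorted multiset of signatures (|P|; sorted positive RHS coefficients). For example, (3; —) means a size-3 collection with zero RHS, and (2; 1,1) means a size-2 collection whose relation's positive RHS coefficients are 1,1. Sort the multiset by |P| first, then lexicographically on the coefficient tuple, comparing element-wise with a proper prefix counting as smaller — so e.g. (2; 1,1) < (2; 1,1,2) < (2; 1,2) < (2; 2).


14 minimal non-faces of Δ(Σ) (on 7 rays):

  P={1,4}:  v_{1} + v_{4} = 0  so sig = (2; —)
  P={0,1}:  v_{0} + v_{1} = v_{5}  so sig = (2; 1)
  P={1,2}:  v_{1} + v_{2} = v_{6}  so sig = (2; 1)
  P={1,5}:  v_{1} + v_{5} = v_{3}  so sig = (2; 1)
  P={3,4}:  v_{3} + v_{4} = v_{5}  so sig = (2; 1)
  P={3,6}:  v_{3} + v_{6} = v_{4}  so sig = (2; 1)
  P={4,5}:  v_{4} + v_{5} = v_{0}  so sig = (2; 1)
  P={4,6}:  v_{4} + v_{6} = v_{2}  so sig = (2; 1)
  P={0,3}:  v_{0} + v_{3} = 2·v_{5}  so sig = (2; 2)
  P={2,3}:  v_{2} + v_{3} = 2·v_{4}  so sig = (2; 2)
  P={5,6}:  v_{5} + v_{6} = 2·v_{4}  so sig = (2; 2)
  P={0,6}:  v_{0} + v_{6} = 3·v_{4}  so sig = (2; 3)
  P={2,5}:  v_{2} + v_{5} = 3·v_{4}  so sig = (2; 3)
  P={0,2}:  v_{0} + v_{2} = 4·v_{4}  so sig = (2; 4)

Sorted signature multiset PRS(X):
    |P|=2: 14 collections, coeffs (), (1), (1), (1), (1), (1), (1), (1), (2), (2), (2), (3), (3), (4)


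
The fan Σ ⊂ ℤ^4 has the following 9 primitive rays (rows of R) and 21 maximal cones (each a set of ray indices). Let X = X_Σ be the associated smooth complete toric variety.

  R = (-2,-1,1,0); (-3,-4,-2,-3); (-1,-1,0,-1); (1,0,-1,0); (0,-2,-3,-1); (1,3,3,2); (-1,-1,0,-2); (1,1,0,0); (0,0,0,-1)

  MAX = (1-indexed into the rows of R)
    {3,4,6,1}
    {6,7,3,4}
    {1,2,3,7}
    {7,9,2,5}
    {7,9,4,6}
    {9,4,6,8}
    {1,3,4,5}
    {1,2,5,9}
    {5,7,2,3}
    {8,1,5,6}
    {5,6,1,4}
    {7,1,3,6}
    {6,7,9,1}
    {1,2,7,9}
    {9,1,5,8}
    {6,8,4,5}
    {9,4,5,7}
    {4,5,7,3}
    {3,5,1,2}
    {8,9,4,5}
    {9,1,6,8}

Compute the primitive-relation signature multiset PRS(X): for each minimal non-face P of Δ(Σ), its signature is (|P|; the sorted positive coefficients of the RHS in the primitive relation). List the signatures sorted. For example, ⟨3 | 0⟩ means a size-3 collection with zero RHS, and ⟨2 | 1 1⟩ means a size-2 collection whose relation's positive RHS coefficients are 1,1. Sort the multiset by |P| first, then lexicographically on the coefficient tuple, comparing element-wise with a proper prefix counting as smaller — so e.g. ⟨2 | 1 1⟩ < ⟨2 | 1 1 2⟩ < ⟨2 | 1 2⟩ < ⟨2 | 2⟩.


The 13 primitive collections of Σ (r=9, n=4):

  P={3,8}:  v_{3} + v_{8} = v_{9} ; sig = ⟨2 | 1⟩
  P={3,9}:  v_{3} + v_{9} = v_{7} ; sig = ⟨2 | 1⟩
  P={2,6}:  v_{2} + v_{6} = v_{1} + v_{9} ; sig = ⟨2 | 1 1⟩
  P={2,8}:  v_{2} + v_{8} = v_{1} + v_{5} + 2·v_{9} ; sig = ⟨2 | 1 1 2⟩
  P={2,4}:  v_{2} + v_{4} = 2·v_{3} + v_{5} ; sig = ⟨2 | 1 2⟩
  P={7,8}:  v_{7} + v_{8} = 2·v_{9} ; sig = ⟨2 | 2⟩
  P={1,4,8}:  v_{1} + v_{4} + v_{8} = 0 ; sig = ⟨3 | 0⟩
  P={3,5,6}:  v_{3} + v_{5} + v_{6} = 0 ; sig = ⟨3 | 0⟩
  P={1,4,9}:  v_{1} + v_{4} + v_{9} = v_{3} ; sig = ⟨3 | 1⟩
  P={1,5,7}:  v_{1} + v_{5} + v_{7} = v_{2} ; sig = ⟨3 | 1⟩
  P={5,6,7}:  v_{5} + v_{6} + v_{7} = v_{9} ; sig = ⟨3 | 1⟩
  P={5,6,9}:  v_{5} + v_{6} + v_{9} = v_{8} ; sig = ⟨3 | 1⟩
  P={1,4,7}:  v_{1} + v_{4} + v_{7} = 2·v_{3} ; sig = ⟨3 | 2⟩

Sorted signature multiset PRS(X):
    |P|=2: 6 collections, coeffs (1), (1), (1,1), (1,1,2), (1,2), (2)
    |P|=3: 7 collections, coeffs (), (), (1), (1), (1), (1), (2)


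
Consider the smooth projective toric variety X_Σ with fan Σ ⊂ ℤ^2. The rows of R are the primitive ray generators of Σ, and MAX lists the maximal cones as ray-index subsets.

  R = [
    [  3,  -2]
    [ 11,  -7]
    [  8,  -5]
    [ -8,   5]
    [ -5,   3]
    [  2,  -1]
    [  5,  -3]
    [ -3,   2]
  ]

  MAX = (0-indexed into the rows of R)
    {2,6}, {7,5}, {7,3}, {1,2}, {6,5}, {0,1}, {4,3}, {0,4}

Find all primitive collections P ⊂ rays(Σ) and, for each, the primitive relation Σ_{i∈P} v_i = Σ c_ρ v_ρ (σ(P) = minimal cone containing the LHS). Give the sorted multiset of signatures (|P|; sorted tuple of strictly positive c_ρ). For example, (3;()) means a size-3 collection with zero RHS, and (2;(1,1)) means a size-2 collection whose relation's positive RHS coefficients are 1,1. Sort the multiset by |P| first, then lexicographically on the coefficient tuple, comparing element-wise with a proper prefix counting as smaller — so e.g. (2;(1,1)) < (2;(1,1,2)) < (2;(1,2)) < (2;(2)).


Primitive collections (20):

  {0,7}:  v_{0} + v_{7} = 0 — sig = (2;())
  {2,3}:  v_{2} + v_{3} = 0 — sig = (2;())
  {4,6}:  v_{4} + v_{6} = 0 — sig = (2;())
  {0,2}:  v_{0} + v_{2} = v_{1} — sig = (2;(1))
  {0,3}:  v_{0} + v_{3} = v_{4} — sig = (2;(1))
  {0,5}:  v_{0} + v_{5} = v_{6} — sig = (2;(1))
  {0,6}:  v_{0} + v_{6} = v_{2} — sig = (2;(1))
  {1,3}:  v_{1} + v_{3} = v_{0} — sig = (2;(1))
  {1,7}:  v_{1} + v_{7} = v_{2} — sig = (2;(1))
  {2,4}:  v_{2} + v_{4} = v_{0} — sig = (2;(1))
  {2,7}:  v_{2} + v_{7} = v_{6} — sig = (2;(1))
  {3,6}:  v_{3} + v_{6} = v_{7} — sig = (2;(1))
  {4,5}:  v_{4} + v_{5} = v_{7} — sig = (2;(1))
  {4,7}:  v_{4} + v_{7} = v_{3} — sig = (2;(1))
  {6,7}:  v_{6} + v_{7} = v_{5} — sig = (2;(1))
  {1,5}:  v_{1} + v_{5} = v_{2} + v_{6} — sig = (2;(1,1))
  {1,4}:  v_{1} + v_{4} = 2·v_{0} — sig = (2;(2))
  {1,6}:  v_{1} + v_{6} = 2·v_{2} — sig = (2;(2))
  {2,5}:  v_{2} + v_{5} = 2·v_{6} — sig = (2;(2))
  {3,5}:  v_{3} + v_{5} = 2·v_{7} — sig = (2;(2))

Hence PRS(X_Σ) =
    |P|=2: 20 collections, coeffs (), (), (), (1), (1), (1), (1), (1), (1), (1), (1), (1), (1), (1), (1), (1,1), (2), (2), (2), (2)


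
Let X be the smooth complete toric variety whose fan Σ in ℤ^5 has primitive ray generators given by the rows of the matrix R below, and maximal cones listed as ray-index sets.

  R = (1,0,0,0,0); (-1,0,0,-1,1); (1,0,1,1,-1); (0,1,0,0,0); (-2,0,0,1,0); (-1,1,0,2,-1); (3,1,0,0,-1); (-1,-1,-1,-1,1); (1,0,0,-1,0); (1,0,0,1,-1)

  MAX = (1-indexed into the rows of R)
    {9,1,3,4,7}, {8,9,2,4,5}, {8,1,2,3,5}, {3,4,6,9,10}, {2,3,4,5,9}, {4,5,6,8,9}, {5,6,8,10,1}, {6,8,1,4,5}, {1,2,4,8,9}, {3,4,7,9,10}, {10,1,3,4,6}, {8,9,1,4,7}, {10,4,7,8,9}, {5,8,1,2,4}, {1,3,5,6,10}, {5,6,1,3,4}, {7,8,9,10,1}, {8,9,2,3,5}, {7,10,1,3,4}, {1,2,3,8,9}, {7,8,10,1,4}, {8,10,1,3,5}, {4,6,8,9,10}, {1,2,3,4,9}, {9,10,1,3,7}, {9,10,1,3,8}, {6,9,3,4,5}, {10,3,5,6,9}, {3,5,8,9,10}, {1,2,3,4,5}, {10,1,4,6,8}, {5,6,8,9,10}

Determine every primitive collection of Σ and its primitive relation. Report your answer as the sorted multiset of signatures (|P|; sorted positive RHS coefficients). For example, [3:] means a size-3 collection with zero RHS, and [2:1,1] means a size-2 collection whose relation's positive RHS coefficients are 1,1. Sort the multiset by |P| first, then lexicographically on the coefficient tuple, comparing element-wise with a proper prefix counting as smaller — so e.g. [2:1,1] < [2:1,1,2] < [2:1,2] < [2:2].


12 collections generate NE(X_Σ); each relation:

  P={2,10}:  v_{2} + v_{10} = 0  →  sig = [2:]
  P={2,6}:  v_{2} + v_{6} = v_{4} + v_{5}  →  sig = [2:1,1]
  P={5,7}:  v_{5} + v_{7} = v_{4} + v_{10}  →  sig = [2:1,1]
  P={2,7}:  v_{2} + v_{7} = v_{1} + v_{4} + v_{9}  →  sig = [2:1,1,1]
  P={6,7}:  v_{6} + v_{7} = 2·v_{4} + 2·v_{10}  →  sig = [2:2,2]
  P={1,5,9}:  v_{1} + v_{5} + v_{9} = 0  →  sig = [3:]
  P={3,4,8}:  v_{3} + v_{4} + v_{8} = 0  →  sig = [3:]
  P={4,5,10}:  v_{4} + v_{5} + v_{10} = v_{6}  →  sig = [3:1]
  P={1,6,9}:  v_{1} + v_{6} + v_{9} = v_{4} + v_{10}  →  sig = [3:1,1]
  P={3,6,8}:  v_{3} + v_{6} + v_{8} = v_{5} + v_{10}  →  sig = [3:1,1]
  P={3,7,8}:  v_{3} + v_{7} + v_{8} = v_{1} + v_{9} + v_{10}  →  sig = [3:1,1,1]
  P={1,4,9,10}:  v_{1} + v_{4} + v_{9} + v_{10} = v_{7}  →  sig = [4:1]

Sorted signature multiset PRS(X):
[[2:], [2:1,1], [2:1,1], [2:1,1,1], [2:2,2], [3:], [3:], [3:1], [3:1,1], [3:1,1], [3:1,1,1], [4:1]]


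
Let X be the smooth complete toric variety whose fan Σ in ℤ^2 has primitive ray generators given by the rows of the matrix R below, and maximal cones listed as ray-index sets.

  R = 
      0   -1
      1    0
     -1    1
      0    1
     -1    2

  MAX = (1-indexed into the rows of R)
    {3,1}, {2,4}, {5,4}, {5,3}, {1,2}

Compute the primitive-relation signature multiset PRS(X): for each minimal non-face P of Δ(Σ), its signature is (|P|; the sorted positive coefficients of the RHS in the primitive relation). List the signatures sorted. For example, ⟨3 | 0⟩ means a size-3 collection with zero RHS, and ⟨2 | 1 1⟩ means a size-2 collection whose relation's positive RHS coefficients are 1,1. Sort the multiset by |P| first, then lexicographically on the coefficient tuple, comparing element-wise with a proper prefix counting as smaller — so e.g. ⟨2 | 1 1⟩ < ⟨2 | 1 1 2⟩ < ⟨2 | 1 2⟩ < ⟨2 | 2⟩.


|primitive collections| = 5. Relations:

  {1,4}:  v_{1} + v_{4} = 0 ; sig = ⟨2 | 0⟩
  {1,5}:  v_{1} + v_{5} = v_{3} ; sig = ⟨2 | 1⟩
  {2,3}:  v_{2} + v_{3} = v_{4} ; sig = ⟨2 | 1⟩
  {3,4}:  v_{3} + v_{4} = v_{5} ; sig = ⟨2 | 1⟩
  {2,5}:  v_{2} + v_{5} = 2·v_{4} ; sig = ⟨2 | 2⟩

Hence PRS(X_Σ) =
    |P|=2: 5 collections, coeffs (), (1), (1), (1), (2)


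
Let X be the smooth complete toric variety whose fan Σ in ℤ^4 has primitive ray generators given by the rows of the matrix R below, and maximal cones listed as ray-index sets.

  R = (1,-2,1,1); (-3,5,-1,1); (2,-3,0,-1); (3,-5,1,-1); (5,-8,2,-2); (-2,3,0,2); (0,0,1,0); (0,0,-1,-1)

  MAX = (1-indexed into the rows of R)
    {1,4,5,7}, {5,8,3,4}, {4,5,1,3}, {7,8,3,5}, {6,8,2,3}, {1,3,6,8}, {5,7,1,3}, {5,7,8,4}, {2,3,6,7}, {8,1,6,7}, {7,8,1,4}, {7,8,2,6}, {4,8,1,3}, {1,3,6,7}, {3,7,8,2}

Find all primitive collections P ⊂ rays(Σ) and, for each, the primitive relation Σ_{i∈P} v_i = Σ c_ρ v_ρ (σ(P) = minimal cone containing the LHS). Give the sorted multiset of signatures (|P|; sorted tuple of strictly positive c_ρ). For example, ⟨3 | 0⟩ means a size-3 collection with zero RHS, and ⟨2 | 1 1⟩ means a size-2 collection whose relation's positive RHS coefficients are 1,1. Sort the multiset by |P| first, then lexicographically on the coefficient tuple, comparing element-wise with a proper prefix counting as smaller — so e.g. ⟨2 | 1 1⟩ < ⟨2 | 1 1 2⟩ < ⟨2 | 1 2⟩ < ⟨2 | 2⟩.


9 collections generate NE(X_Σ); each relation:

  {2,4}:  v_{2} + v_{4} = 0 — sig = ⟨2 | 0⟩
  {1,2}:  v_{1} + v_{2} = v_{6} — sig = ⟨2 | 1⟩
  {4,6}:  v_{4} + v_{6} = v_{1} — sig = ⟨2 | 1⟩
  {2,5}:  v_{2} + v_{5} = v_{3} + v_{7} — sig = ⟨2 | 1 1⟩
  {5,6}:  v_{5} + v_{6} = v_{1} + v_{3} + v_{7} — sig = ⟨2 | 1 1 1⟩
  {3,4,7}:  v_{3} + v_{4} + v_{7} = v_{5} — sig = ⟨3 | 1⟩
  {1,5,8}:  v_{1} + v_{5} + v_{8} = 2·v_{4} — sig = ⟨3 | 2⟩
  {3,6,7,8}:  v_{3} + v_{6} + v_{7} + v_{8} = 0 — sig = ⟨4 | 0⟩
  {1,3,7,8}:  v_{1} + v_{3} + v_{7} + v_{8} = v_{4} — sig = ⟨4 | 1⟩

so the primitive-relation signature multiset is
[⟨2 | 0⟩, ⟨2 | 1⟩, ⟨2 | 1⟩, ⟨2 | 1 1⟩, ⟨2 | 1 1 1⟩, ⟨3 | 1⟩, ⟨3 | 2⟩, ⟨4 | 0⟩, ⟨4 | 1⟩]


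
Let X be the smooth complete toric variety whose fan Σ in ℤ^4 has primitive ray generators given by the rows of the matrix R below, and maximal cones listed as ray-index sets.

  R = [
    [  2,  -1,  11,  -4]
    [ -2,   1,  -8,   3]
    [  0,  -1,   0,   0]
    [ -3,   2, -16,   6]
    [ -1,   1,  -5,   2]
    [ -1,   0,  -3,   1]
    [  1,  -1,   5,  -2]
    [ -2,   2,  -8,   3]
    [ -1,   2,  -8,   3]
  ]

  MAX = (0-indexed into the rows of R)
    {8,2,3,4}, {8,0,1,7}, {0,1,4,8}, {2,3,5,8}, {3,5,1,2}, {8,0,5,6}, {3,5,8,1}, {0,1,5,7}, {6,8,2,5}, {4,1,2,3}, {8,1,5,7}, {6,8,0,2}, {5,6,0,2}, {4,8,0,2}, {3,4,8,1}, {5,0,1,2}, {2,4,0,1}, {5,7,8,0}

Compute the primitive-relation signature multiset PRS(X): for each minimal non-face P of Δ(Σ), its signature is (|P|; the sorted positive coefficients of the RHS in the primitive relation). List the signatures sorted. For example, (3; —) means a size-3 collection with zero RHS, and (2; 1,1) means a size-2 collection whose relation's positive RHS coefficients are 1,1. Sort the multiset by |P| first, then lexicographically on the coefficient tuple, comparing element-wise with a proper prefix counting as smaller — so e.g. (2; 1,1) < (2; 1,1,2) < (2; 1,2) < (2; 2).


Σ has 12 primitive collections:

  • {4,6}:  v_{4} + v_{6} = 0 ; sig = (2; —)
  • {0,3}:  v_{0} + v_{3} = v_{4} ; sig = (2; 1)
  • {1,6}:  v_{1} + v_{6} = v_{5} ; sig = (2; 1)
  • {2,7}:  v_{2} + v_{7} = v_{1} ; sig = (2; 1)
  • {4,5}:  v_{4} + v_{5} = v_{1} ; sig = (2; 1)
  • {3,6}:  v_{3} + v_{6} = v_{2} + v_{5} + v_{8} ; sig = (2; 1,1,1)
  • {4,7}:  v_{4} + v_{7} = v_{0} + 2·v_{1} + v_{8} ; sig = (2; 1,1,2)
  • {6,7}:  v_{6} + v_{7} = v_{0} + 2·v_{5} + v_{8} ; sig = (2; 1,1,2)
  • {3,7}:  v_{3} + v_{7} = 2·v_{1} + v_{8} ; sig = (2; 1,2)
  • {1,2,8}:  v_{1} + v_{2} + v_{8} = v_{3} ; sig = (3; 1)
  • {0,2,5,8}:  v_{0} + v_{2} + v_{5} + v_{8} = 0 ; sig = (4; —)
  • {0,1,5,8}:  v_{0} + v_{1} + v_{5} + v_{8} = v_{7} ; sig = (4; 1)

Sorted signature multiset PRS(X):
    (2; —)
    (2; 1)
    (2; 1)
    (2; 1)
    (2; 1)
    (2; 1,1,1)
    (2; 1,1,2)
    (2; 1,1,2)
    (2; 1,2)
    (3; 1)
    (4; —)
    (4; 1)


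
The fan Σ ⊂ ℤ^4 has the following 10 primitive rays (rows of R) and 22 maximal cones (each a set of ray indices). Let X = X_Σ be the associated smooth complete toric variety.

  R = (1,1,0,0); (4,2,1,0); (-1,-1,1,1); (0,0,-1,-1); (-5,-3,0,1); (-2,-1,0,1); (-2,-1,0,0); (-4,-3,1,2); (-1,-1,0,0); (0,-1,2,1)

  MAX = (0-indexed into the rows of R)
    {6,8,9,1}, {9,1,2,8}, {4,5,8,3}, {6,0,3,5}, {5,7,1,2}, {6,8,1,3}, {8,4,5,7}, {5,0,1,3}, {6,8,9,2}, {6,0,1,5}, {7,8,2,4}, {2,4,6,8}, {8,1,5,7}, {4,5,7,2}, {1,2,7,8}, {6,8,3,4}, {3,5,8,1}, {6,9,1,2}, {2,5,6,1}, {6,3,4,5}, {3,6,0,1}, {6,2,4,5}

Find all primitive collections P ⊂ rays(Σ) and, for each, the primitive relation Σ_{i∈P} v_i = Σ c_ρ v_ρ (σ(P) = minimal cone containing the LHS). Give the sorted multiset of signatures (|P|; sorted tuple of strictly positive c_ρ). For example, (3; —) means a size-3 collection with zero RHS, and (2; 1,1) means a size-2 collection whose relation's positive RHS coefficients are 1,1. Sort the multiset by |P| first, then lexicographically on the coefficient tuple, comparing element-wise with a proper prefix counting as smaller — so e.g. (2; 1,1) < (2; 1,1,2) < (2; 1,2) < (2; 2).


Minimal non-faces — 17 found among 10 rays, 22 max cones:

  {0,8}:  v_{0} + v_{8} = 0  ⇒ sig = (2; —)
  {1,4}:  v_{1} + v_{4} = v_{2}  ⇒ sig = (2; 1)
  {2,3}:  v_{2} + v_{3} = v_{8}  ⇒ sig = (2; 1)
  {0,4}:  v_{0} + v_{4} = v_{5} + v_{6}  ⇒ sig = (2; 1,1)
  {0,7}:  v_{0} + v_{7} = v_{2} + v_{5}  ⇒ sig = (2; 1,1)
  {6,7}:  v_{6} + v_{7} = v_{2} + v_{4}  ⇒ sig = (2; 1,1)
  {0,2}:  v_{0} + v_{2} = v_{1} + v_{5} + v_{6}  ⇒ sig = (2; 1,1,1)
  {0,9}:  v_{0} + v_{9} = v_{1} + v_{2} + v_{6}  ⇒ sig = (2; 1,1,1)
  {3,9}:  v_{3} + v_{9} = v_{1} + v_{6} + 2·v_{8}  ⇒ sig = (2; 1,1,2)
  {4,9}:  v_{4} + v_{9} = 2·v_{2} + v_{6} + v_{8}  ⇒ sig = (2; 1,1,2)
  {3,7}:  v_{3} + v_{7} = v_{5} + 2·v_{8}  ⇒ sig = (2; 1,2)
  {7,9}:  v_{7} + v_{9} = 3·v_{2} + v_{8}  ⇒ sig = (2; 1,3)
  {5,9}:  v_{5} + v_{9} = 2·v_{2}  ⇒ sig = (2; 2)
  {2,5,8}:  v_{2} + v_{5} + v_{8} = v_{7}  ⇒ sig = (3; 1)
  {5,6,8}:  v_{5} + v_{6} + v_{8} = v_{4}  ⇒ sig = (3; 1)
  {1,3,5,6}:  v_{1} + v_{3} + v_{5} + v_{6} = 0  ⇒ sig = (4; —)
  {1,2,6,8}:  v_{1} + v_{2} + v_{6} + v_{8} = v_{9}  ⇒ sig = (4; 1)

Sorted signature multiset PRS(X):
[(2; —), (2; 1), (2; 1), (2; 1,1), (2; 1,1), (2; 1,1), (2; 1,1,1), (2; 1,1,1), (2; 1,1,2), (2; 1,1,2), (2; 1,2), (2; 1,3), (2; 2), (3; 1), (3; 1), (4; —), (4; 1)]


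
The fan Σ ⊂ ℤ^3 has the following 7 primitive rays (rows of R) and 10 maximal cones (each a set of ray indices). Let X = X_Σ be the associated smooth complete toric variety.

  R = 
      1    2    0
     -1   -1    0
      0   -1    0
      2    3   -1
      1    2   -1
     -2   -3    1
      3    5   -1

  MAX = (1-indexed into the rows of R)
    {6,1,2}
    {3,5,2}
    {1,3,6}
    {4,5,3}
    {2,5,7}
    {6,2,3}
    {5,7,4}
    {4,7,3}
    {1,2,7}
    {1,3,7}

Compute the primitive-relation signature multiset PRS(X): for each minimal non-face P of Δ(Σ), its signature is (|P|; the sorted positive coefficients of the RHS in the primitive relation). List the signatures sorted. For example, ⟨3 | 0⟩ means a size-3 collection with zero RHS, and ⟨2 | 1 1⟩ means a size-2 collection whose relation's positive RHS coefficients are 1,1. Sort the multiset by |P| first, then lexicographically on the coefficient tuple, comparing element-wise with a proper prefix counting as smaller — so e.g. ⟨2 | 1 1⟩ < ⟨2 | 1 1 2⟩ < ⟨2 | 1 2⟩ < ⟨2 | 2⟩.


Σ has 9 primitive collections:

  {4,6}:  v_{4} + v_{6} = 0  ⇒ sig = ⟨2 | 0⟩
  {1,4}:  v_{1} + v_{4} = v_{7}  ⇒ sig = ⟨2 | 1⟩
  {2,4}:  v_{2} + v_{4} = v_{5}  ⇒ sig = ⟨2 | 1⟩
  {5,6}:  v_{5} + v_{6} = v_{2}  ⇒ sig = ⟨2 | 1⟩
  {6,7}:  v_{6} + v_{7} = v_{1}  ⇒ sig = ⟨2 | 1⟩
  {1,5}:  v_{1} + v_{5} = v_{2} + v_{7}  ⇒ sig = ⟨2 | 1 1⟩
  {1,2,3}:  v_{1} + v_{2} + v_{3} = 0  ⇒ sig = ⟨3 | 0⟩
  {2,3,7}:  v_{2} + v_{3} + v_{7} = v_{4}  ⇒ sig = ⟨3 | 1⟩
  {3,5,7}:  v_{3} + v_{5} + v_{7} = 2·v_{4}  ⇒ sig = ⟨3 | 2⟩

Signatures (|P|; sorted positive RHS coefficients), sorted:
    |P|=2: 6 collections, coeffs (), (1), (1), (1), (1), (1,1)
    |P|=3: 3 collections, coeffs (), (1), (2)


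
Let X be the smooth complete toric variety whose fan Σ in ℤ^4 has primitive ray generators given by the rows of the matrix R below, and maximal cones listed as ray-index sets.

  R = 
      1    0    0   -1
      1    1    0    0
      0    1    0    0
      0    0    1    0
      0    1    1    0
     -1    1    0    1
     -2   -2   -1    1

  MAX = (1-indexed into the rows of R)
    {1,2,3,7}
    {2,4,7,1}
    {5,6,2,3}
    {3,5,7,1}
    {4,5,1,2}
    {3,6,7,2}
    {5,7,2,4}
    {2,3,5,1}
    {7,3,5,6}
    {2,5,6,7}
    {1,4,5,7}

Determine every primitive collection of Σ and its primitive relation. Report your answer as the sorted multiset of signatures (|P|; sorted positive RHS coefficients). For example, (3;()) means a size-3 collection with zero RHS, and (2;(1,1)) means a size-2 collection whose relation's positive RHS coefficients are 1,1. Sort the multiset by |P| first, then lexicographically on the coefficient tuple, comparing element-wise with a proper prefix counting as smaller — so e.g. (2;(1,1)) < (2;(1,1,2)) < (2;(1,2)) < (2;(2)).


Δ(Σ) — 7 vertices, 5 min non-faces:

  {1,6}:  v_{1} + v_{6} = v_{3}  →  sig = (2;(1))
  {3,4}:  v_{3} + v_{4} = v_{5}  →  sig = (2;(1))
  {4,6}:  v_{4} + v_{6} = v_{2} + 2·v_{5} + v_{7}  →  sig = (2;(1,1,2))
  {1,2,5,7}:  v_{1} + v_{2} + v_{5} + v_{7} = 0  →  sig = (4;())
  {2,3,5,7}:  v_{2} + v_{3} + v_{5} + v_{7} = v_{6}  →  sig = (4;(1))

Signatures (|P|; sorted positive RHS coefficients), sorted:
    (2;(1))
    (2;(1))
    (2;(1,1,2))
    (4;())
    (4;(1))


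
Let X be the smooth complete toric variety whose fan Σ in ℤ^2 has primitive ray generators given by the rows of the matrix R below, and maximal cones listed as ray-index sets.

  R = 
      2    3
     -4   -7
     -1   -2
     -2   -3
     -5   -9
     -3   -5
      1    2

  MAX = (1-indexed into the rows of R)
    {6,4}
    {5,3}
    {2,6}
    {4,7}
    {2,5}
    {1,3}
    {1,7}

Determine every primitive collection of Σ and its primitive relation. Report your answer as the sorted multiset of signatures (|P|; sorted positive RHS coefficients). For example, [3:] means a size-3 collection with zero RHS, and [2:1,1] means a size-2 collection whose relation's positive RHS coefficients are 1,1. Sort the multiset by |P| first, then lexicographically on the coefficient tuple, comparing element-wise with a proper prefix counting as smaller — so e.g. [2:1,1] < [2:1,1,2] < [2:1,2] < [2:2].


Minimal non-faces — 14 found among 7 rays, 7 max cones:

  • {1,4}:  v_{1} + v_{4} = 0  so sig = [2:]
  • {3,7}:  v_{3} + v_{7} = 0  so sig = [2:]
  • {1,6}:  v_{1} + v_{6} = v_{3}  so sig = [2:1]
  • {2,3}:  v_{2} + v_{3} = v_{5}  so sig = [2:1]
  • {2,7}:  v_{2} + v_{7} = v_{6}  so sig = [2:1]
  • {3,4}:  v_{3} + v_{4} = v_{6}  so sig = [2:1]
  • {3,6}:  v_{3} + v_{6} = v_{2}  so sig = [2:1]
  • {5,7}:  v_{5} + v_{7} = v_{2}  so sig = [2:1]
  • {6,7}:  v_{6} + v_{7} = v_{4}  so sig = [2:1]
  • {4,5}:  v_{4} + v_{5} = v_{2} + v_{6}  so sig = [2:1,1]
  • {1,2}:  v_{1} + v_{2} = 2·v_{3}  so sig = [2:2]
  • {2,4}:  v_{2} + v_{4} = 2·v_{6}  so sig = [2:2]
  • {5,6}:  v_{5} + v_{6} = 2·v_{2}  so sig = [2:2]
  • {1,5}:  v_{1} + v_{5} = 3·v_{3}  so sig = [2:3]

Hence PRS(X_Σ) =
[[2:], [2:], [2:1], [2:1], [2:1], [2:1], [2:1], [2:1], [2:1], [2:1,1], [2:2], [2:2], [2:2], [2:3]]


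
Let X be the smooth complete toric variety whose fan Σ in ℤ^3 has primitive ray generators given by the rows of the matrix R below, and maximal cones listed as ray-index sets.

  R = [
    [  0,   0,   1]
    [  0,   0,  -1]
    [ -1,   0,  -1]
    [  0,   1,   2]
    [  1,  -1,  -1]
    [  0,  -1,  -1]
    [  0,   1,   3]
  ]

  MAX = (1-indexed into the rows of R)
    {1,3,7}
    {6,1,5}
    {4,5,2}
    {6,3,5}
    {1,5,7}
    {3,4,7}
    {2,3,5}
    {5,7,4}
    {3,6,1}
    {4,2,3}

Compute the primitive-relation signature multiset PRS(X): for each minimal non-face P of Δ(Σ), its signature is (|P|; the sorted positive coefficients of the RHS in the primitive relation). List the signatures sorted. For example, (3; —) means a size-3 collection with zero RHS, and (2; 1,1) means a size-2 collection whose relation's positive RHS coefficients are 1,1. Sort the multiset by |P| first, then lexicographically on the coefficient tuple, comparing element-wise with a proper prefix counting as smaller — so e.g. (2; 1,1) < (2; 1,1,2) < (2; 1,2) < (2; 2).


Minimal non-faces — 9 found among 7 rays, 10 max cones:

  {1,2}:  v_{1} + v_{2} = 0  so sig = (2; —)
  {1,4}:  v_{1} + v_{4} = v_{7}  so sig = (2; 1)
  {2,7}:  v_{2} + v_{7} = v_{4}  so sig = (2; 1)
  {4,6}:  v_{4} + v_{6} = v_{1}  so sig = (2; 1)
  {2,6}:  v_{2} + v_{6} = v_{3} + v_{5}  so sig = (2; 1,1)
  {6,7}:  v_{6} + v_{7} = 2·v_{1}  so sig = (2; 2)
  {3,4,5}:  v_{3} + v_{4} + v_{5} = 0  so sig = (3; —)
  {1,3,5}:  v_{1} + v_{3} + v_{5} = v_{6}  so sig = (3; 1)
  {3,5,7}:  v_{3} + v_{5} + v_{7} = v_{1}  so sig = (3; 1)

Signatures (|P|; sorted positive RHS coefficients), sorted:
    (2; —)
    (2; 1)
    (2; 1)
    (2; 1)
    (2; 1,1)
    (2; 2)
    (3; —)
    (3; 1)
    (3; 1)


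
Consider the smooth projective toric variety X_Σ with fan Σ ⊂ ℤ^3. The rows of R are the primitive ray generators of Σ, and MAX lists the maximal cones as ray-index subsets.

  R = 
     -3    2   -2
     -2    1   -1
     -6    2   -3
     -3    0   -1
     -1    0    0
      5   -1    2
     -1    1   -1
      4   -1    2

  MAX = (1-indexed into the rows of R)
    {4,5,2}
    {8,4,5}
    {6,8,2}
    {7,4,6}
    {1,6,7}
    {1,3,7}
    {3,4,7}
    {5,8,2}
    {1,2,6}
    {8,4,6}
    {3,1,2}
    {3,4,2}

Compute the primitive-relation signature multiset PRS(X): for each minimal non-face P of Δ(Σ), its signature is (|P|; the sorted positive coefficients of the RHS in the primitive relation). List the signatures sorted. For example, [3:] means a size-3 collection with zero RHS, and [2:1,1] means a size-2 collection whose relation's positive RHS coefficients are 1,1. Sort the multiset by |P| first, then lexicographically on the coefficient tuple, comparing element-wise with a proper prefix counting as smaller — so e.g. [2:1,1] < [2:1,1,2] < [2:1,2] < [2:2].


12 collections generate NE(X_Σ); each relation:

  P={1,4}:  v_{1} + v_{4} = v_{3} — sig = [2:1]
  P={2,7}:  v_{2} + v_{7} = v_{1} — sig = [2:1]
  P={3,6}:  v_{3} + v_{6} = v_{7} — sig = [2:1]
  P={3,8}:  v_{3} + v_{8} = v_{2} — sig = [2:1]
  P={5,6}:  v_{5} + v_{6} = v_{8} — sig = [2:1]
  P={5,7}:  v_{5} + v_{7} = v_{2} — sig = [2:1]
  P={7,8}:  v_{7} + v_{8} = v_{2} + v_{6} — sig = [2:1,1]
  P={1,8}:  v_{1} + v_{8} = 2·v_{2} + v_{6} — sig = [2:1,2]
  P={3,5}:  v_{3} + v_{5} = 2·v_{2} + v_{4} — sig = [2:1,2]
  P={1,5}:  v_{1} + v_{5} = 2·v_{2} — sig = [2:2]
  P={2,4,6}:  v_{2} + v_{4} + v_{6} = 0 — sig = [3:]
  P={2,4,8}:  v_{2} + v_{4} + v_{8} = v_{5} — sig = [3:1]

Hence PRS(X_Σ) =
    |P|=2: 10 collections, coeffs (1), (1), (1), (1), (1), (1), (1,1), (1,2), (1,2), (2)
    |P|=3: 2 collections, coeffs (), (1)


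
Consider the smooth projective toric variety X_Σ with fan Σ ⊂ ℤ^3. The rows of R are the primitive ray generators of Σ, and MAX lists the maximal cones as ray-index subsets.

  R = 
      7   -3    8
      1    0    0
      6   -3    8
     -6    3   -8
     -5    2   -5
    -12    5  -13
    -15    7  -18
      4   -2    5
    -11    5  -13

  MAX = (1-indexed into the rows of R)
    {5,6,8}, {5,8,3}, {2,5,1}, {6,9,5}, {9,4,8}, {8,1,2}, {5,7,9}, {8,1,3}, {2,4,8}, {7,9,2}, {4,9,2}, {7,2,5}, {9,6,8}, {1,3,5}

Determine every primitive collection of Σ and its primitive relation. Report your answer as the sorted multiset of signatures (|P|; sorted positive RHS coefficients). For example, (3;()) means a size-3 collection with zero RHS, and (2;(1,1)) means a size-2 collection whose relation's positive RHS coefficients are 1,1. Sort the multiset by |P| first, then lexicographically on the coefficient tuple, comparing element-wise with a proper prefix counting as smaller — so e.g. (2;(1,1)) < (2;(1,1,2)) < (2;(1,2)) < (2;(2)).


Minimal non-faces — 20 found among 9 rays, 14 max cones:

  • {3,4}:  v_{3} + v_{4} = 0 — sig = (2;())
  • {1,4}:  v_{1} + v_{4} = v_{2} — sig = (2;(1))
  • {1,6}:  v_{1} + v_{6} = v_{5} — sig = (2;(1))
  • {2,3}:  v_{2} + v_{3} = v_{1} — sig = (2;(1))
  • {2,6}:  v_{2} + v_{6} = v_{9} — sig = (2;(1))
  • {3,9}:  v_{3} + v_{9} = v_{5} — sig = (2;(1))
  • {4,5}:  v_{4} + v_{5} = v_{9} — sig = (2;(1))
  • {7,8}:  v_{7} + v_{8} = v_{9} — sig = (2;(1))
  • {1,9}:  v_{1} + v_{9} = v_{2} + v_{5} — sig = (2;(1,1))
  • {3,6}:  v_{3} + v_{6} = 2·v_{5} + v_{8} — sig = (2;(1,2))
  • {3,7}:  v_{3} + v_{7} = v_{2} + 2·v_{5} — sig = (2;(1,2))
  • {4,6}:  v_{4} + v_{6} = v_{8} + 2·v_{9} — sig = (2;(1,2))
  • {4,7}:  v_{4} + v_{7} = v_{2} + 2·v_{9} — sig = (2;(1,2))
  • {6,7}:  v_{6} + v_{7} = v_{5} + 2·v_{9} — sig = (2;(1,2))
  • {1,7}:  v_{1} + v_{7} = 2·v_{2} + 2·v_{5} — sig = (2;(2,2))
  • {2,5,8}:  v_{2} + v_{5} + v_{8} = 0 — sig = (3;())
  • {1,5,8}:  v_{1} + v_{5} + v_{8} = v_{3} — sig = (3;(1))
  • {2,5,9}:  v_{2} + v_{5} + v_{9} = v_{7} — sig = (3;(1))
  • {2,8,9}:  v_{2} + v_{8} + v_{9} = v_{4} — sig = (3;(1))
  • {5,8,9}:  v_{5} + v_{8} + v_{9} = v_{6} — sig = (3;(1))

Sorted signature multiset PRS(X):
    (2;())
    (2;(1))
    (2;(1))
    (2;(1))
    (2;(1))
    (2;(1))
    (2;(1))
    (2;(1))
    (2;(1,1))
    (2;(1,2))
    (2;(1,2))
    (2;(1,2))
    (2;(1,2))
    (2;(1,2))
    (2;(2,2))
    (3;())
    (3;(1))
    (3;(1))
    (3;(1))
    (3;(1))


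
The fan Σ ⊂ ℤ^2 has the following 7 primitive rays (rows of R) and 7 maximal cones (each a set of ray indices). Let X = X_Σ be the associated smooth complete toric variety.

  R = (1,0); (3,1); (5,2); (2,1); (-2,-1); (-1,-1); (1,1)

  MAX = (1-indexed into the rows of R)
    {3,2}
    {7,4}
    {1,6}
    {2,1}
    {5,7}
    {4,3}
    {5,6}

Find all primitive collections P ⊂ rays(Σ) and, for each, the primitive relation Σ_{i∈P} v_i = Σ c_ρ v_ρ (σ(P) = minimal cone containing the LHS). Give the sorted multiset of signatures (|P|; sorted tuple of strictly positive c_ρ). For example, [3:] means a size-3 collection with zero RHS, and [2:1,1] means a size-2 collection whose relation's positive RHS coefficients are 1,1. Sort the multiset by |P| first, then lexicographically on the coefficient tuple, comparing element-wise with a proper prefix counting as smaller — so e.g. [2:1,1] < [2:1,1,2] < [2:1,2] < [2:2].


14 minimal non-faces of Δ(Σ) (on 7 rays):

  • {4,5}:  v_{4} + v_{5} = 0  ⇒ sig = [2:]
  • {6,7}:  v_{6} + v_{7} = 0  ⇒ sig = [2:]
  • {1,4}:  v_{1} + v_{4} = v_{2}  ⇒ sig = [2:1]
  • {1,5}:  v_{1} + v_{5} = v_{6}  ⇒ sig = [2:1]
  • {1,7}:  v_{1} + v_{7} = v_{4}  ⇒ sig = [2:1]
  • {2,4}:  v_{2} + v_{4} = v_{3}  ⇒ sig = [2:1]
  • {2,5}:  v_{2} + v_{5} = v_{1}  ⇒ sig = [2:1]
  • {3,5}:  v_{3} + v_{5} = v_{2}  ⇒ sig = [2:1]
  • {4,6}:  v_{4} + v_{6} = v_{1}  ⇒ sig = [2:1]
  • {3,6}:  v_{3} + v_{6} = v_{1} + v_{2}  ⇒ sig = [2:1,1]
  • {1,3}:  v_{1} + v_{3} = 2·v_{2}  ⇒ sig = [2:2]
  • {2,6}:  v_{2} + v_{6} = 2·v_{1}  ⇒ sig = [2:2]
  • {2,7}:  v_{2} + v_{7} = 2·v_{4}  ⇒ sig = [2:2]
  • {3,7}:  v_{3} + v_{7} = 3·v_{4}  ⇒ sig = [2:3]

Hence PRS(X_Σ) =
{ [2:] ×2,  [2:1] ×7,  [2:1,1],  [2:2] ×3,  [2:3] }


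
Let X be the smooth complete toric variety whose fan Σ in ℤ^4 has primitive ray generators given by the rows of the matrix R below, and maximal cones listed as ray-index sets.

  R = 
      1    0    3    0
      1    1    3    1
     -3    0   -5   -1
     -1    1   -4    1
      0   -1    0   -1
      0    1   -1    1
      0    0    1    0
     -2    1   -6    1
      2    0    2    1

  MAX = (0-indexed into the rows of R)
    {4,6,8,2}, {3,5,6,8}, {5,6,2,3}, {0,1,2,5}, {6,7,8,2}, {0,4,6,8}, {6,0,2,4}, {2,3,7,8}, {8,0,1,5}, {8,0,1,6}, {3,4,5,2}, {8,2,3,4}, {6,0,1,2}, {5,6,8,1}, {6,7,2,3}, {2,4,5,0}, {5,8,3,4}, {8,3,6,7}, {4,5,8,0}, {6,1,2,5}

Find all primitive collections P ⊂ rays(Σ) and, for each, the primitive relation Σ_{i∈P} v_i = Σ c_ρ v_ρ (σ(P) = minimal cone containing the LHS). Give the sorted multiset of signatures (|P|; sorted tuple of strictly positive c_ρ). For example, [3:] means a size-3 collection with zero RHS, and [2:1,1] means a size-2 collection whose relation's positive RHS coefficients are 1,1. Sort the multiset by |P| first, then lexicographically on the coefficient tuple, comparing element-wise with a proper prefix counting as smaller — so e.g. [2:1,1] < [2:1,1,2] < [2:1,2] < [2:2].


Σ has 14 primitive collections:

  {0,3}:  v_{0} + v_{3} = v_{5}  →  sig = [2:1]
  {1,4}:  v_{1} + v_{4} = v_{0}  →  sig = [2:1]
  {0,7}:  v_{0} + v_{7} = v_{3} + v_{6}  →  sig = [2:1,1]
  {1,7}:  v_{1} + v_{7} = v_{3} + v_{5} + 2·v_{6}  →  sig = [2:1,1,2]
  {1,3}:  v_{1} + v_{3} = 2·v_{5} + v_{6}  →  sig = [2:1,2]
  {5,7}:  v_{5} + v_{7} = 2·v_{3} + v_{6}  →  sig = [2:1,2]
  {4,7}:  v_{4} + v_{7} = 2·v_{2} + 2·v_{8}  →  sig = [2:2,2]
  {0,2,8}:  v_{0} + v_{2} + v_{8} = 0  →  sig = [3:]
  {4,5,6}:  v_{4} + v_{5} + v_{6} = 0  →  sig = [3:]
  {0,5,6}:  v_{0} + v_{5} + v_{6} = v_{1}  →  sig = [3:1]
  {2,5,8}:  v_{2} + v_{5} + v_{8} = v_{3}  →  sig = [3:1]
  {1,2,8}:  v_{1} + v_{2} + v_{8} = v_{5} + v_{6}  →  sig = [3:1,1]
  {3,4,6}:  v_{3} + v_{4} + v_{6} = v_{2} + v_{8}  →  sig = [3:1,1]
  {2,3,6,8}:  v_{2} + v_{3} + v_{6} + v_{8} = v_{7}  →  sig = [4:1]

Signatures (|P|; sorted positive RHS coefficients), sorted:
{ [2:1] ×2,  [2:1,1],  [2:1,1,2],  [2:1,2] ×2,  [2:2,2],  [3:] ×2,  [3:1] ×2,  [3:1,1] ×2,  [4:1] }


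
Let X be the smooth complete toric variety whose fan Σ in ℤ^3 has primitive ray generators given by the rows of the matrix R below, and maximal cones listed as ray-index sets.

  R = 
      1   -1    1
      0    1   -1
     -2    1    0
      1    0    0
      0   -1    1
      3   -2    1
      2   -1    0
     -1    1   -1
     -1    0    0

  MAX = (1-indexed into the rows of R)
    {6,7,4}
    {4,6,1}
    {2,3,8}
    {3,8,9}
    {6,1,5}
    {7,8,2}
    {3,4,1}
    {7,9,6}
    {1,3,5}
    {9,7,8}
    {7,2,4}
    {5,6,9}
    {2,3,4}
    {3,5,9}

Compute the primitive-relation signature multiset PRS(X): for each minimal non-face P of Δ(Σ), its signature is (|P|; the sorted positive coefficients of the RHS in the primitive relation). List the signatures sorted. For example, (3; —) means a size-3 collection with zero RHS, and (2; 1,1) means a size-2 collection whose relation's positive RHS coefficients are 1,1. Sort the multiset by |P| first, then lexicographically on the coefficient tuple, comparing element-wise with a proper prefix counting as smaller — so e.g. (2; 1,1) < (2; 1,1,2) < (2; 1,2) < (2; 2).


Minimal non-faces — 15 found among 9 rays, 14 max cones:

  P = {1,8}:  v_{1} + v_{8} = 0  →  sig = (2; —)
  P = {2,5}:  v_{2} + v_{5} = 0  →  sig = (2; —)
  P = {3,7}:  v_{3} + v_{7} = 0  →  sig = (2; —)
  P = {4,9}:  v_{4} + v_{9} = 0  →  sig = (2; —)
  P = {1,2}:  v_{1} + v_{2} = v_{4}  →  sig = (2; 1)
  P = {1,7}:  v_{1} + v_{7} = v_{6}  →  sig = (2; 1)
  P = {1,9}:  v_{1} + v_{9} = v_{5}  →  sig = (2; 1)
  P = {2,9}:  v_{2} + v_{9} = v_{8}  →  sig = (2; 1)
  P = {3,6}:  v_{3} + v_{6} = v_{1}  →  sig = (2; 1)
  P = {4,5}:  v_{4} + v_{5} = v_{1}  →  sig = (2; 1)
  P = {4,8}:  v_{4} + v_{8} = v_{2}  →  sig = (2; 1)
  P = {5,8}:  v_{5} + v_{8} = v_{9}  →  sig = (2; 1)
  P = {6,8}:  v_{6} + v_{8} = v_{7}  →  sig = (2; 1)
  P = {2,6}:  v_{2} + v_{6} = v_{4} + v_{7}  →  sig = (2; 1,1)
  P = {5,7}:  v_{5} + v_{7} = v_{6} + v_{9}  →  sig = (2; 1,1)

Hence PRS(X_Σ) =
[(2; —), (2; —), (2; —), (2; —), (2; 1), (2; 1), (2; 1), (2; 1), (2; 1), (2; 1), (2; 1), (2; 1), (2; 1), (2; 1,1), (2; 1,1)]


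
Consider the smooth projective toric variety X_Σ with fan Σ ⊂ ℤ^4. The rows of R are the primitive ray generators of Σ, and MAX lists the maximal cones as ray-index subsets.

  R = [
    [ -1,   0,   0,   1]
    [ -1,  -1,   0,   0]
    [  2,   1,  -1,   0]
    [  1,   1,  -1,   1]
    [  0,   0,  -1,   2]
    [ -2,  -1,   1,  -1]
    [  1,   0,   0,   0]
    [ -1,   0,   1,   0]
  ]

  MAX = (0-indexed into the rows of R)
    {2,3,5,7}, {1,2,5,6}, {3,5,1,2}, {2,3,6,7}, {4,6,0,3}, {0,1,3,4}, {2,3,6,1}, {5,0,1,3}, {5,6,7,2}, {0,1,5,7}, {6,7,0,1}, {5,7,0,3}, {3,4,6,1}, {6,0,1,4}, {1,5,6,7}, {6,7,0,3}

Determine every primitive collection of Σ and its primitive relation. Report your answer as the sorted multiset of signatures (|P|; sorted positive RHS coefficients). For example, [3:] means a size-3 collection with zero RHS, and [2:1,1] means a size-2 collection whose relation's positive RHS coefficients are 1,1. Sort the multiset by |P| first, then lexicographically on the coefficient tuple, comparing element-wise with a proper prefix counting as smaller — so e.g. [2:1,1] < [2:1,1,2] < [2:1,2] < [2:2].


Σ has 9 primitive collections:

  P = {0,2}:  v_{0} + v_{2} = v_{3}  ⇒ sig = [2:1]
  P = {4,5}:  v_{4} + v_{5} = v_{0} + v_{1}  ⇒ sig = [2:1,1]
  P = {2,4}:  v_{2} + v_{4} = v_{1} + 2·v_{3} + v_{6}  ⇒ sig = [2:1,1,2]
  P = {4,7}:  v_{4} + v_{7} = 2·v_{0} + v_{6}  ⇒ sig = [2:1,2]
  P = {1,2,7}:  v_{1} + v_{2} + v_{7} = 0  ⇒ sig = [3:]
  P = {3,5,6}:  v_{3} + v_{5} + v_{6} = 0  ⇒ sig = [3:]
  P = {1,3,7}:  v_{1} + v_{3} + v_{7} = v_{0}  ⇒ sig = [3:1]
  P = {0,5,6}:  v_{0} + v_{5} + v_{6} = v_{1} + v_{7}  ⇒ sig = [3:1,1]
  P = {0,1,3,6}:  v_{0} + v_{1} + v_{3} + v_{6} = v_{4}  ⇒ sig = [4:1]

Signatures (|P|; sorted positive RHS coefficients), sorted:
[[2:1], [2:1,1], [2:1,1,2], [2:1,2], [3:], [3:], [3:1], [3:1,1], [4:1]]
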